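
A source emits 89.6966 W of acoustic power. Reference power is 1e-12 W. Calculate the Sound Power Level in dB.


Given values:
  W = 89.6966 W
  W_ref = 1e-12 W
Formula: SWL = 10 * log10(W / W_ref)
Compute ratio: W / W_ref = 89696600000000
Compute log10: log10(89696600000000) = 13.952776
Multiply: SWL = 10 * 13.952776 = 139.53

139.53 dB


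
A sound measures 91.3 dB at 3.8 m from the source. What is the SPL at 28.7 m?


Given values:
  SPL1 = 91.3 dB, r1 = 3.8 m, r2 = 28.7 m
Formula: SPL2 = SPL1 - 20 * log10(r2 / r1)
Compute ratio: r2 / r1 = 28.7 / 3.8 = 7.5526
Compute log10: log10(7.5526) = 0.878096
Compute drop: 20 * 0.878096 = 17.5619
SPL2 = 91.3 - 17.5619 = 73.74

73.74 dB


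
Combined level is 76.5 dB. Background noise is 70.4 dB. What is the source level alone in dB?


Given values:
  L_total = 76.5 dB, L_bg = 70.4 dB
Formula: L_source = 10 * log10(10^(L_total/10) - 10^(L_bg/10))
Convert to linear:
  10^(76.5/10) = 44668359.2151
  10^(70.4/10) = 10964781.9614
Difference: 44668359.2151 - 10964781.9614 = 33703577.2537
L_source = 10 * log10(33703577.2537) = 75.28

75.28 dB


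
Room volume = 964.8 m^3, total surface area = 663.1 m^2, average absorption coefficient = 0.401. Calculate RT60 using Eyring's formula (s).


Given values:
  V = 964.8 m^3, S = 663.1 m^2, alpha = 0.401
Formula: RT60 = 0.161 * V / (-S * ln(1 - alpha))
Compute ln(1 - 0.401) = ln(0.599) = -0.512494
Denominator: -663.1 * -0.512494 = 339.8348
Numerator: 0.161 * 964.8 = 155.3328
RT60 = 155.3328 / 339.8348 = 0.457

0.457 s


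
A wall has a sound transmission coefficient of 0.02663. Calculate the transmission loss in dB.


Given values:
  tau = 0.02663
Formula: TL = 10 * log10(1 / tau)
Compute 1 / tau = 1 / 0.02663 = 37.5516
Compute log10(37.5516) = 1.574628
TL = 10 * 1.574628 = 15.75

15.75 dB


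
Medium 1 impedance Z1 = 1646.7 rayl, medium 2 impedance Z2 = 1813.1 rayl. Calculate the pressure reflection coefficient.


Given values:
  Z1 = 1646.7 rayl, Z2 = 1813.1 rayl
Formula: R = (Z2 - Z1) / (Z2 + Z1)
Numerator: Z2 - Z1 = 1813.1 - 1646.7 = 166.4
Denominator: Z2 + Z1 = 1813.1 + 1646.7 = 3459.8
R = 166.4 / 3459.8 = 0.0481

0.0481


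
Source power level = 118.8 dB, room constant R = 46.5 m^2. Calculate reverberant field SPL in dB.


Given values:
  Lw = 118.8 dB, R = 46.5 m^2
Formula: SPL = Lw + 10 * log10(4 / R)
Compute 4 / R = 4 / 46.5 = 0.086022
Compute 10 * log10(0.086022) = -10.6539
SPL = 118.8 + (-10.6539) = 108.15

108.15 dB


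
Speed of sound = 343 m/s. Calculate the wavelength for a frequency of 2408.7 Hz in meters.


Given values:
  c = 343 m/s, f = 2408.7 Hz
Formula: lambda = c / f
lambda = 343 / 2408.7
lambda = 0.1424

0.1424 m


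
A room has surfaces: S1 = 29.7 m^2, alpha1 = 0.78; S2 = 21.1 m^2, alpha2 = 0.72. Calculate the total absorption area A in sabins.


Given surfaces:
  Surface 1: 29.7 * 0.78 = 23.166
  Surface 2: 21.1 * 0.72 = 15.192
Formula: A = sum(Si * alpha_i)
A = 23.166 + 15.192
A = 38.36

38.36 sabins


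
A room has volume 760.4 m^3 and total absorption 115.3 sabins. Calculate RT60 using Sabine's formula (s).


Given values:
  V = 760.4 m^3
  A = 115.3 sabins
Formula: RT60 = 0.161 * V / A
Numerator: 0.161 * 760.4 = 122.4244
RT60 = 122.4244 / 115.3 = 1.062

1.062 s


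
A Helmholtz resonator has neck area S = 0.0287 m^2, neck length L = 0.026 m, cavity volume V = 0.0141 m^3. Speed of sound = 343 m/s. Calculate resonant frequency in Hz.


Given values:
  S = 0.0287 m^2, L = 0.026 m, V = 0.0141 m^3, c = 343 m/s
Formula: f = (c / (2*pi)) * sqrt(S / (V * L))
Compute V * L = 0.0141 * 0.026 = 0.0003666
Compute S / (V * L) = 0.0287 / 0.0003666 = 78.287
Compute sqrt(78.287) = 8.847994
Compute c / (2*pi) = 343 / 6.283185 = 54.590148
f = 54.590148 * 8.847994 = 483.01

483.01 Hz


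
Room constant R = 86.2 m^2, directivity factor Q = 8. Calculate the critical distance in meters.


Given values:
  R = 86.2 m^2, Q = 8
Formula: d_c = 0.141 * sqrt(Q * R)
Compute Q * R = 8 * 86.2 = 689.6
Compute sqrt(689.6) = 26.2602
d_c = 0.141 * 26.2602 = 3.703

3.703 m


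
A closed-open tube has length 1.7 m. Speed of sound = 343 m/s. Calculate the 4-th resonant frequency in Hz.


Given values:
  Tube type: closed-open, L = 1.7 m, c = 343 m/s, n = 4
Formula: f_n = (2n - 1) * c / (4 * L)
Compute 2n - 1 = 2*4 - 1 = 7
Compute 4 * L = 4 * 1.7 = 6.8
f = 7 * 343 / 6.8
f = 353.09

353.09 Hz


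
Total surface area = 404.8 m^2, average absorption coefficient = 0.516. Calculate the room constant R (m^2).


Given values:
  S = 404.8 m^2, alpha = 0.516
Formula: R = S * alpha / (1 - alpha)
Numerator: 404.8 * 0.516 = 208.8768
Denominator: 1 - 0.516 = 0.484
R = 208.8768 / 0.484 = 431.56

431.56 m^2


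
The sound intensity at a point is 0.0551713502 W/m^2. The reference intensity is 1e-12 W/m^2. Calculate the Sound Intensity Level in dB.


Given values:
  I = 0.0551713502 W/m^2
  I_ref = 1e-12 W/m^2
Formula: SIL = 10 * log10(I / I_ref)
Compute ratio: I / I_ref = 55171350200
Compute log10: log10(55171350200) = 10.741714
Multiply: SIL = 10 * 10.741714 = 107.42

107.42 dB


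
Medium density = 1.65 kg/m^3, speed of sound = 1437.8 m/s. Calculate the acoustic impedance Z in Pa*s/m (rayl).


Given values:
  rho = 1.65 kg/m^3
  c = 1437.8 m/s
Formula: Z = rho * c
Z = 1.65 * 1437.8
Z = 2372.37

2372.37 rayl


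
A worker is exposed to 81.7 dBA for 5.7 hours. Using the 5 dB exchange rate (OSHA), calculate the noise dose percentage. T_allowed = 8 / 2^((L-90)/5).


Given values:
  L = 81.7 dBA, T = 5.7 hours
Formula: T_allowed = 8 / 2^((L - 90) / 5)
Compute exponent: (81.7 - 90) / 5 = -1.66
Compute 2^(-1.66) = 0.316439
T_allowed = 8 / 0.316439 = 25.281334 hours
Dose = (T / T_allowed) * 100
Dose = (5.7 / 25.281334) * 100 = 22.55

22.55 %


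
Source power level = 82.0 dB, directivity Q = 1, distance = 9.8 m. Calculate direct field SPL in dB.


Given values:
  Lw = 82.0 dB, Q = 1, r = 9.8 m
Formula: SPL = Lw + 10 * log10(Q / (4 * pi * r^2))
Compute 4 * pi * r^2 = 4 * pi * 9.8^2 = 1206.8742
Compute Q / denom = 1 / 1206.8742 = 0.00082859
Compute 10 * log10(0.00082859) = -30.8166
SPL = 82.0 + (-30.8166) = 51.18

51.18 dB


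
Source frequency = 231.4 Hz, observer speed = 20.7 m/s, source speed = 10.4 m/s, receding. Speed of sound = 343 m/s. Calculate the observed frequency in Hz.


Given values:
  f_s = 231.4 Hz, v_o = 20.7 m/s, v_s = 10.4 m/s
  Direction: receding
Formula: f_o = f_s * (c - v_o) / (c + v_s)
Numerator: c - v_o = 343 - 20.7 = 322.3
Denominator: c + v_s = 343 + 10.4 = 353.4
f_o = 231.4 * 322.3 / 353.4 = 211.04

211.04 Hz


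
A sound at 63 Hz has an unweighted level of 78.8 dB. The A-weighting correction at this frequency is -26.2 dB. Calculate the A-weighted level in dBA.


Given values:
  SPL = 78.8 dB
  A-weighting at 63 Hz = -26.2 dB
Formula: L_A = SPL + A_weight
L_A = 78.8 + (-26.2)
L_A = 52.6

52.6 dBA


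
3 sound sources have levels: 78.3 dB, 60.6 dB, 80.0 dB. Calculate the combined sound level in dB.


Formula: L_total = 10 * log10( sum(10^(Li/10)) )
  Source 1: 10^(78.3/10) = 67608297.5392
  Source 2: 10^(60.6/10) = 1148153.6215
  Source 3: 10^(80.0/10) = 100000000.0
Sum of linear values = 168756451.1607
L_total = 10 * log10(168756451.1607) = 82.27

82.27 dB


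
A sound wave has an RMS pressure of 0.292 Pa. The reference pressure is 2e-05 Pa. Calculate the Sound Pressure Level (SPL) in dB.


Given values:
  p = 0.292 Pa
  p_ref = 2e-05 Pa
Formula: SPL = 20 * log10(p / p_ref)
Compute ratio: p / p_ref = 0.292 / 2e-05 = 14600
Compute log10: log10(14600) = 4.164353
Multiply: SPL = 20 * 4.164353 = 83.29

83.29 dB


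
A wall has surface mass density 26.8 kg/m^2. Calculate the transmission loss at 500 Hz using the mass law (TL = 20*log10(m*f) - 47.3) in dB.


Given values:
  m = 26.8 kg/m^2, f = 500 Hz
Formula: TL = 20 * log10(m * f) - 47.3
Compute m * f = 26.8 * 500 = 13400.0
Compute log10(13400.0) = 4.127105
Compute 20 * 4.127105 = 82.5421
TL = 82.5421 - 47.3 = 35.24

35.24 dB


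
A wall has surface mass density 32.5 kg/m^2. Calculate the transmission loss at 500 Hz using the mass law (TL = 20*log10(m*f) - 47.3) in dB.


Given values:
  m = 32.5 kg/m^2, f = 500 Hz
Formula: TL = 20 * log10(m * f) - 47.3
Compute m * f = 32.5 * 500 = 16250.0
Compute log10(16250.0) = 4.210853
Compute 20 * 4.210853 = 84.2171
TL = 84.2171 - 47.3 = 36.92

36.92 dB


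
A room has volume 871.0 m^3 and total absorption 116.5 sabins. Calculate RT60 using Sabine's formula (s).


Given values:
  V = 871.0 m^3
  A = 116.5 sabins
Formula: RT60 = 0.161 * V / A
Numerator: 0.161 * 871.0 = 140.231
RT60 = 140.231 / 116.5 = 1.204

1.204 s


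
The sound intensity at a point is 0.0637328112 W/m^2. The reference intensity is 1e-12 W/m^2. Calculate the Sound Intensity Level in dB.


Given values:
  I = 0.0637328112 W/m^2
  I_ref = 1e-12 W/m^2
Formula: SIL = 10 * log10(I / I_ref)
Compute ratio: I / I_ref = 63732811200
Compute log10: log10(63732811200) = 10.804363
Multiply: SIL = 10 * 10.804363 = 108.04

108.04 dB


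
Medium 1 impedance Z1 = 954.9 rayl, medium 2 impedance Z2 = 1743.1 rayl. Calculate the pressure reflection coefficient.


Given values:
  Z1 = 954.9 rayl, Z2 = 1743.1 rayl
Formula: R = (Z2 - Z1) / (Z2 + Z1)
Numerator: Z2 - Z1 = 1743.1 - 954.9 = 788.2
Denominator: Z2 + Z1 = 1743.1 + 954.9 = 2698.0
R = 788.2 / 2698.0 = 0.2921

0.2921


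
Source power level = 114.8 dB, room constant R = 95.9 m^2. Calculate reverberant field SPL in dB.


Given values:
  Lw = 114.8 dB, R = 95.9 m^2
Formula: SPL = Lw + 10 * log10(4 / R)
Compute 4 / R = 4 / 95.9 = 0.04171
Compute 10 * log10(0.04171) = -13.7976
SPL = 114.8 + (-13.7976) = 101.0

101.0 dB


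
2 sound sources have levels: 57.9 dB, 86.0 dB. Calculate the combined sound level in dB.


Formula: L_total = 10 * log10( sum(10^(Li/10)) )
  Source 1: 10^(57.9/10) = 616595.0019
  Source 2: 10^(86.0/10) = 398107170.5535
Sum of linear values = 398723765.5554
L_total = 10 * log10(398723765.5554) = 86.01

86.01 dB


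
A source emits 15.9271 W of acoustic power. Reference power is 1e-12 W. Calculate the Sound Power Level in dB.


Given values:
  W = 15.9271 W
  W_ref = 1e-12 W
Formula: SWL = 10 * log10(W / W_ref)
Compute ratio: W / W_ref = 15927100000000
Compute log10: log10(15927100000000) = 13.202137
Multiply: SWL = 10 * 13.202137 = 132.02

132.02 dB


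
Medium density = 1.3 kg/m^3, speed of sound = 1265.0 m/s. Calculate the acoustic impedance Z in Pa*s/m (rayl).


Given values:
  rho = 1.3 kg/m^3
  c = 1265.0 m/s
Formula: Z = rho * c
Z = 1.3 * 1265.0
Z = 1644.5

1644.5 rayl


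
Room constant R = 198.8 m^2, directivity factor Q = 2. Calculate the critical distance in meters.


Given values:
  R = 198.8 m^2, Q = 2
Formula: d_c = 0.141 * sqrt(Q * R)
Compute Q * R = 2 * 198.8 = 397.6
Compute sqrt(397.6) = 19.9399
d_c = 0.141 * 19.9399 = 2.812

2.812 m


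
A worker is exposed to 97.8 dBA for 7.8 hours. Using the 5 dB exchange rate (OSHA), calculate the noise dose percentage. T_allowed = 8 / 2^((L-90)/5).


Given values:
  L = 97.8 dBA, T = 7.8 hours
Formula: T_allowed = 8 / 2^((L - 90) / 5)
Compute exponent: (97.8 - 90) / 5 = 1.56
Compute 2^(1.56) = 2.948538
T_allowed = 8 / 2.948538 = 2.713209 hours
Dose = (T / T_allowed) * 100
Dose = (7.8 / 2.713209) * 100 = 287.48

287.48 %


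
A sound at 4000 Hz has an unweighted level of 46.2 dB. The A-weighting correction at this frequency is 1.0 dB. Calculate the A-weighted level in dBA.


Given values:
  SPL = 46.2 dB
  A-weighting at 4000 Hz = 1.0 dB
Formula: L_A = SPL + A_weight
L_A = 46.2 + (1.0)
L_A = 47.2

47.2 dBA


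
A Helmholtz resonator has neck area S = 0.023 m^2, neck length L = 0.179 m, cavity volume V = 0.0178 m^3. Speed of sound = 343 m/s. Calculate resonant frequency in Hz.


Given values:
  S = 0.023 m^2, L = 0.179 m, V = 0.0178 m^3, c = 343 m/s
Formula: f = (c / (2*pi)) * sqrt(S / (V * L))
Compute V * L = 0.0178 * 0.179 = 0.0031862
Compute S / (V * L) = 0.023 / 0.0031862 = 7.2186
Compute sqrt(7.2186) = 2.686745
Compute c / (2*pi) = 343 / 6.283185 = 54.590148
f = 54.590148 * 2.686745 = 146.67

146.67 Hz


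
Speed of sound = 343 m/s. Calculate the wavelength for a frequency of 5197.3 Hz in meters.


Given values:
  c = 343 m/s, f = 5197.3 Hz
Formula: lambda = c / f
lambda = 343 / 5197.3
lambda = 0.066

0.066 m


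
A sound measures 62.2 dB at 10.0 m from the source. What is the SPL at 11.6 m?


Given values:
  SPL1 = 62.2 dB, r1 = 10.0 m, r2 = 11.6 m
Formula: SPL2 = SPL1 - 20 * log10(r2 / r1)
Compute ratio: r2 / r1 = 11.6 / 10.0 = 1.16
Compute log10: log10(1.16) = 0.064458
Compute drop: 20 * 0.064458 = 1.2892
SPL2 = 62.2 - 1.2892 = 60.91

60.91 dB


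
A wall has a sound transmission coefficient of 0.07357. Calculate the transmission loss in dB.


Given values:
  tau = 0.07357
Formula: TL = 10 * log10(1 / tau)
Compute 1 / tau = 1 / 0.07357 = 13.5925
Compute log10(13.5925) = 1.133299
TL = 10 * 1.133299 = 11.33

11.33 dB


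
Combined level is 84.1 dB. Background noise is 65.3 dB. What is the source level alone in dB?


Given values:
  L_total = 84.1 dB, L_bg = 65.3 dB
Formula: L_source = 10 * log10(10^(L_total/10) - 10^(L_bg/10))
Convert to linear:
  10^(84.1/10) = 257039578.2769
  10^(65.3/10) = 3388441.5614
Difference: 257039578.2769 - 3388441.5614 = 253651136.7155
L_source = 10 * log10(253651136.7155) = 84.04

84.04 dB


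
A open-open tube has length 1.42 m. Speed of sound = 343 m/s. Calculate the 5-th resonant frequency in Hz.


Given values:
  Tube type: open-open, L = 1.42 m, c = 343 m/s, n = 5
Formula: f_n = n * c / (2 * L)
Compute 2 * L = 2 * 1.42 = 2.84
f = 5 * 343 / 2.84
f = 603.87

603.87 Hz


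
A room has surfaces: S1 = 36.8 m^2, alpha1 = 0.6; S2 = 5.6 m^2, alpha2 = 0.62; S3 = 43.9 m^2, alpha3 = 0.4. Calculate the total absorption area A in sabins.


Given surfaces:
  Surface 1: 36.8 * 0.6 = 22.08
  Surface 2: 5.6 * 0.62 = 3.472
  Surface 3: 43.9 * 0.4 = 17.56
Formula: A = sum(Si * alpha_i)
A = 22.08 + 3.472 + 17.56
A = 43.11

43.11 sabins


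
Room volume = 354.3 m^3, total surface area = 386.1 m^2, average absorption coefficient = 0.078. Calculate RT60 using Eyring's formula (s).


Given values:
  V = 354.3 m^3, S = 386.1 m^2, alpha = 0.078
Formula: RT60 = 0.161 * V / (-S * ln(1 - alpha))
Compute ln(1 - 0.078) = ln(0.922) = -0.08121
Denominator: -386.1 * -0.08121 = 31.3552
Numerator: 0.161 * 354.3 = 57.0423
RT60 = 57.0423 / 31.3552 = 1.819

1.819 s


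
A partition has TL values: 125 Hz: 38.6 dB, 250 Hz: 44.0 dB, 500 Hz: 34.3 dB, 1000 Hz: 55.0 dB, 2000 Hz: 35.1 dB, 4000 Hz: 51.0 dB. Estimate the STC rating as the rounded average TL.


Given TL values at each frequency:
  125 Hz: 38.6 dB
  250 Hz: 44.0 dB
  500 Hz: 34.3 dB
  1000 Hz: 55.0 dB
  2000 Hz: 35.1 dB
  4000 Hz: 51.0 dB
Formula: STC ~ round(average of TL values)
Sum = 38.6 + 44.0 + 34.3 + 55.0 + 35.1 + 51.0 = 258.0
Average = 258.0 / 6 = 43.0
Rounded: 43

43


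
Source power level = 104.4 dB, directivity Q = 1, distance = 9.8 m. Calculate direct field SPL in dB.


Given values:
  Lw = 104.4 dB, Q = 1, r = 9.8 m
Formula: SPL = Lw + 10 * log10(Q / (4 * pi * r^2))
Compute 4 * pi * r^2 = 4 * pi * 9.8^2 = 1206.8742
Compute Q / denom = 1 / 1206.8742 = 0.00082859
Compute 10 * log10(0.00082859) = -30.8166
SPL = 104.4 + (-30.8166) = 73.58

73.58 dB


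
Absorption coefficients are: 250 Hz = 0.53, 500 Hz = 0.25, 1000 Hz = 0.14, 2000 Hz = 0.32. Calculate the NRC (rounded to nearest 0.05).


Given values:
  a_250 = 0.53, a_500 = 0.25
  a_1000 = 0.14, a_2000 = 0.32
Formula: NRC = (a250 + a500 + a1000 + a2000) / 4
Sum = 0.53 + 0.25 + 0.14 + 0.32 = 1.24
NRC = 1.24 / 4 = 0.31
Rounded to nearest 0.05: 0.3

0.3


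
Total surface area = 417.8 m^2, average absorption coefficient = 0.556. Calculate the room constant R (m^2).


Given values:
  S = 417.8 m^2, alpha = 0.556
Formula: R = S * alpha / (1 - alpha)
Numerator: 417.8 * 0.556 = 232.2968
Denominator: 1 - 0.556 = 0.444
R = 232.2968 / 0.444 = 523.19

523.19 m^2


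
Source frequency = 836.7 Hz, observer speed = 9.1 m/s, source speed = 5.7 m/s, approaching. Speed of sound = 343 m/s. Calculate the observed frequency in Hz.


Given values:
  f_s = 836.7 Hz, v_o = 9.1 m/s, v_s = 5.7 m/s
  Direction: approaching
Formula: f_o = f_s * (c + v_o) / (c - v_s)
Numerator: c + v_o = 343 + 9.1 = 352.1
Denominator: c - v_s = 343 - 5.7 = 337.3
f_o = 836.7 * 352.1 / 337.3 = 873.41

873.41 Hz


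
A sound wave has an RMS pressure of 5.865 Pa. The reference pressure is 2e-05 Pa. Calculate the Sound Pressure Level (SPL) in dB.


Given values:
  p = 5.865 Pa
  p_ref = 2e-05 Pa
Formula: SPL = 20 * log10(p / p_ref)
Compute ratio: p / p_ref = 5.865 / 2e-05 = 293250
Compute log10: log10(293250) = 5.467238
Multiply: SPL = 20 * 5.467238 = 109.34

109.34 dB


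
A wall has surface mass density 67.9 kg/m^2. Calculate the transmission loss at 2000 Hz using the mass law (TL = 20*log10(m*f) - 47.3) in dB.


Given values:
  m = 67.9 kg/m^2, f = 2000 Hz
Formula: TL = 20 * log10(m * f) - 47.3
Compute m * f = 67.9 * 2000 = 135800.0
Compute log10(135800.0) = 5.1329
Compute 20 * 5.1329 = 102.658
TL = 102.658 - 47.3 = 55.36

55.36 dB


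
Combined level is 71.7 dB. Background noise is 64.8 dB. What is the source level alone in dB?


Given values:
  L_total = 71.7 dB, L_bg = 64.8 dB
Formula: L_source = 10 * log10(10^(L_total/10) - 10^(L_bg/10))
Convert to linear:
  10^(71.7/10) = 14791083.8817
  10^(64.8/10) = 3019951.7204
Difference: 14791083.8817 - 3019951.7204 = 11771132.1613
L_source = 10 * log10(11771132.1613) = 70.71

70.71 dB


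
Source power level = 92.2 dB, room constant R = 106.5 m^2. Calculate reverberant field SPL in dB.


Given values:
  Lw = 92.2 dB, R = 106.5 m^2
Formula: SPL = Lw + 10 * log10(4 / R)
Compute 4 / R = 4 / 106.5 = 0.037559
Compute 10 * log10(0.037559) = -14.2529
SPL = 92.2 + (-14.2529) = 77.95

77.95 dB


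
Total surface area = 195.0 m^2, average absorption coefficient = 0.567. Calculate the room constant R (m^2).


Given values:
  S = 195.0 m^2, alpha = 0.567
Formula: R = S * alpha / (1 - alpha)
Numerator: 195.0 * 0.567 = 110.565
Denominator: 1 - 0.567 = 0.433
R = 110.565 / 0.433 = 255.35

255.35 m^2


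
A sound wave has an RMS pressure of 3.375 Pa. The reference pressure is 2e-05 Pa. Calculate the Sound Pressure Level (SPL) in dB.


Given values:
  p = 3.375 Pa
  p_ref = 2e-05 Pa
Formula: SPL = 20 * log10(p / p_ref)
Compute ratio: p / p_ref = 3.375 / 2e-05 = 168750
Compute log10: log10(168750) = 5.227244
Multiply: SPL = 20 * 5.227244 = 104.54

104.54 dB


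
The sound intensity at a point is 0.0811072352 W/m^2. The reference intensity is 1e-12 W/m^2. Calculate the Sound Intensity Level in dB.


Given values:
  I = 0.0811072352 W/m^2
  I_ref = 1e-12 W/m^2
Formula: SIL = 10 * log10(I / I_ref)
Compute ratio: I / I_ref = 81107235200
Compute log10: log10(81107235200) = 10.90906
Multiply: SIL = 10 * 10.90906 = 109.09

109.09 dB


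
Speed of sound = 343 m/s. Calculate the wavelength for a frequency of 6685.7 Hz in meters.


Given values:
  c = 343 m/s, f = 6685.7 Hz
Formula: lambda = c / f
lambda = 343 / 6685.7
lambda = 0.0513

0.0513 m


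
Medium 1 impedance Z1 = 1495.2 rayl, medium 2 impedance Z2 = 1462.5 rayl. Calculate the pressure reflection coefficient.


Given values:
  Z1 = 1495.2 rayl, Z2 = 1462.5 rayl
Formula: R = (Z2 - Z1) / (Z2 + Z1)
Numerator: Z2 - Z1 = 1462.5 - 1495.2 = -32.7
Denominator: Z2 + Z1 = 1462.5 + 1495.2 = 2957.7
R = -32.7 / 2957.7 = -0.0111

-0.0111


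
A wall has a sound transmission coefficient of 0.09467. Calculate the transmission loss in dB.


Given values:
  tau = 0.09467
Formula: TL = 10 * log10(1 / tau)
Compute 1 / tau = 1 / 0.09467 = 10.563
Compute log10(10.563) = 1.023787
TL = 10 * 1.023787 = 10.24

10.24 dB


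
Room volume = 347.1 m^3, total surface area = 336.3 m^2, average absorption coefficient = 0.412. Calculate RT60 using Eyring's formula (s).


Given values:
  V = 347.1 m^3, S = 336.3 m^2, alpha = 0.412
Formula: RT60 = 0.161 * V / (-S * ln(1 - alpha))
Compute ln(1 - 0.412) = ln(0.588) = -0.531028
Denominator: -336.3 * -0.531028 = 178.5847
Numerator: 0.161 * 347.1 = 55.8831
RT60 = 55.8831 / 178.5847 = 0.313

0.313 s


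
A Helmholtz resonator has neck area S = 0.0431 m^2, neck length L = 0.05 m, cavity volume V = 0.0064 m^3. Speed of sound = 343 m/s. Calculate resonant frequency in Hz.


Given values:
  S = 0.0431 m^2, L = 0.05 m, V = 0.0064 m^3, c = 343 m/s
Formula: f = (c / (2*pi)) * sqrt(S / (V * L))
Compute V * L = 0.0064 * 0.05 = 0.00032
Compute S / (V * L) = 0.0431 / 0.00032 = 134.6875
Compute sqrt(134.6875) = 11.605494
Compute c / (2*pi) = 343 / 6.283185 = 54.590148
f = 54.590148 * 11.605494 = 633.55

633.55 Hz


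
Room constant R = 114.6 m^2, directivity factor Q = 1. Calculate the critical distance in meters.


Given values:
  R = 114.6 m^2, Q = 1
Formula: d_c = 0.141 * sqrt(Q * R)
Compute Q * R = 1 * 114.6 = 114.6
Compute sqrt(114.6) = 10.7051
d_c = 0.141 * 10.7051 = 1.509

1.509 m


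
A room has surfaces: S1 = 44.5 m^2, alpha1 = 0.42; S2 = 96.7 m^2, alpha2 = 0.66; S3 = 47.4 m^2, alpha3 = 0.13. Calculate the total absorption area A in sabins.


Given surfaces:
  Surface 1: 44.5 * 0.42 = 18.69
  Surface 2: 96.7 * 0.66 = 63.822
  Surface 3: 47.4 * 0.13 = 6.162
Formula: A = sum(Si * alpha_i)
A = 18.69 + 63.822 + 6.162
A = 88.67

88.67 sabins


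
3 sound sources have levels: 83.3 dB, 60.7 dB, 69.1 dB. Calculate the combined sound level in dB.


Formula: L_total = 10 * log10( sum(10^(Li/10)) )
  Source 1: 10^(83.3/10) = 213796208.9502
  Source 2: 10^(60.7/10) = 1174897.5549
  Source 3: 10^(69.1/10) = 8128305.1616
Sum of linear values = 223099411.6667
L_total = 10 * log10(223099411.6667) = 83.48

83.48 dB


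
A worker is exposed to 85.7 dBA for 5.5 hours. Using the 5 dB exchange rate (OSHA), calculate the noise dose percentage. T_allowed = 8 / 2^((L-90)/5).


Given values:
  L = 85.7 dBA, T = 5.5 hours
Formula: T_allowed = 8 / 2^((L - 90) / 5)
Compute exponent: (85.7 - 90) / 5 = -0.86
Compute 2^(-0.86) = 0.550953
T_allowed = 8 / 0.550953 = 14.520295 hours
Dose = (T / T_allowed) * 100
Dose = (5.5 / 14.520295) * 100 = 37.88

37.88 %


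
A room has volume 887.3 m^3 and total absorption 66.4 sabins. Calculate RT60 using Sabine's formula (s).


Given values:
  V = 887.3 m^3
  A = 66.4 sabins
Formula: RT60 = 0.161 * V / A
Numerator: 0.161 * 887.3 = 142.8553
RT60 = 142.8553 / 66.4 = 2.151

2.151 s


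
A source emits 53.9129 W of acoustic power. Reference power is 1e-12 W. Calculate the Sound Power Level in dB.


Given values:
  W = 53.9129 W
  W_ref = 1e-12 W
Formula: SWL = 10 * log10(W / W_ref)
Compute ratio: W / W_ref = 53912900000000
Compute log10: log10(53912900000000) = 13.731693
Multiply: SWL = 10 * 13.731693 = 137.32

137.32 dB


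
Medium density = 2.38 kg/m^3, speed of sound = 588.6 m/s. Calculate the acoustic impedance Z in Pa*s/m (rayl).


Given values:
  rho = 2.38 kg/m^3
  c = 588.6 m/s
Formula: Z = rho * c
Z = 2.38 * 588.6
Z = 1400.87

1400.87 rayl


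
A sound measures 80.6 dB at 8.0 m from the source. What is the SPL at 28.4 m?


Given values:
  SPL1 = 80.6 dB, r1 = 8.0 m, r2 = 28.4 m
Formula: SPL2 = SPL1 - 20 * log10(r2 / r1)
Compute ratio: r2 / r1 = 28.4 / 8.0 = 3.55
Compute log10: log10(3.55) = 0.550228
Compute drop: 20 * 0.550228 = 11.0046
SPL2 = 80.6 - 11.0046 = 69.6

69.6 dB


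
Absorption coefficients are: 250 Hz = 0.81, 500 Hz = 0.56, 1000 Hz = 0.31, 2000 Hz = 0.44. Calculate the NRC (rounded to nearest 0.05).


Given values:
  a_250 = 0.81, a_500 = 0.56
  a_1000 = 0.31, a_2000 = 0.44
Formula: NRC = (a250 + a500 + a1000 + a2000) / 4
Sum = 0.81 + 0.56 + 0.31 + 0.44 = 2.12
NRC = 2.12 / 4 = 0.53
Rounded to nearest 0.05: 0.55

0.55


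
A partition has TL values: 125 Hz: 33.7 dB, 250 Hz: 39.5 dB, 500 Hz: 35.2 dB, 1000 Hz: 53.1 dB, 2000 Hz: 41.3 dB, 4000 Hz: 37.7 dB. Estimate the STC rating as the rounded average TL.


Given TL values at each frequency:
  125 Hz: 33.7 dB
  250 Hz: 39.5 dB
  500 Hz: 35.2 dB
  1000 Hz: 53.1 dB
  2000 Hz: 41.3 dB
  4000 Hz: 37.7 dB
Formula: STC ~ round(average of TL values)
Sum = 33.7 + 39.5 + 35.2 + 53.1 + 41.3 + 37.7 = 240.5
Average = 240.5 / 6 = 40.08
Rounded: 40

40


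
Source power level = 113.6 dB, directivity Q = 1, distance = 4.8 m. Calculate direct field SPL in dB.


Given values:
  Lw = 113.6 dB, Q = 1, r = 4.8 m
Formula: SPL = Lw + 10 * log10(Q / (4 * pi * r^2))
Compute 4 * pi * r^2 = 4 * pi * 4.8^2 = 289.5292
Compute Q / denom = 1 / 289.5292 = 0.00345388
Compute 10 * log10(0.00345388) = -24.6169
SPL = 113.6 + (-24.6169) = 88.98

88.98 dB


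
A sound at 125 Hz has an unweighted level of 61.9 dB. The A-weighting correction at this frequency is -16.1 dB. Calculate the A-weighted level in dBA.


Given values:
  SPL = 61.9 dB
  A-weighting at 125 Hz = -16.1 dB
Formula: L_A = SPL + A_weight
L_A = 61.9 + (-16.1)
L_A = 45.8

45.8 dBA


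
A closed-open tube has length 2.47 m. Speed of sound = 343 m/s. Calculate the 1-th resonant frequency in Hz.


Given values:
  Tube type: closed-open, L = 2.47 m, c = 343 m/s, n = 1
Formula: f_n = (2n - 1) * c / (4 * L)
Compute 2n - 1 = 2*1 - 1 = 1
Compute 4 * L = 4 * 2.47 = 9.88
f = 1 * 343 / 9.88
f = 34.72

34.72 Hz


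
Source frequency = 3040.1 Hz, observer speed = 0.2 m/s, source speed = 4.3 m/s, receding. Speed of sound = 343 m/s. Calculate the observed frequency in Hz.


Given values:
  f_s = 3040.1 Hz, v_o = 0.2 m/s, v_s = 4.3 m/s
  Direction: receding
Formula: f_o = f_s * (c - v_o) / (c + v_s)
Numerator: c - v_o = 343 - 0.2 = 342.8
Denominator: c + v_s = 343 + 4.3 = 347.3
f_o = 3040.1 * 342.8 / 347.3 = 3000.71

3000.71 Hz


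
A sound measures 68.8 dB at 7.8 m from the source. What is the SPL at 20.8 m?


Given values:
  SPL1 = 68.8 dB, r1 = 7.8 m, r2 = 20.8 m
Formula: SPL2 = SPL1 - 20 * log10(r2 / r1)
Compute ratio: r2 / r1 = 20.8 / 7.8 = 2.6667
Compute log10: log10(2.6667) = 0.425974
Compute drop: 20 * 0.425974 = 8.5195
SPL2 = 68.8 - 8.5195 = 60.28

60.28 dB


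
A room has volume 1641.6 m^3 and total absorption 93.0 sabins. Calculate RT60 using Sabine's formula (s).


Given values:
  V = 1641.6 m^3
  A = 93.0 sabins
Formula: RT60 = 0.161 * V / A
Numerator: 0.161 * 1641.6 = 264.2976
RT60 = 264.2976 / 93.0 = 2.842

2.842 s


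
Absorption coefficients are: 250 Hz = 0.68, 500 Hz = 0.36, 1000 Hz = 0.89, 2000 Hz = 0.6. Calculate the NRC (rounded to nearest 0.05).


Given values:
  a_250 = 0.68, a_500 = 0.36
  a_1000 = 0.89, a_2000 = 0.6
Formula: NRC = (a250 + a500 + a1000 + a2000) / 4
Sum = 0.68 + 0.36 + 0.89 + 0.6 = 2.53
NRC = 2.53 / 4 = 0.6325
Rounded to nearest 0.05: 0.65

0.65


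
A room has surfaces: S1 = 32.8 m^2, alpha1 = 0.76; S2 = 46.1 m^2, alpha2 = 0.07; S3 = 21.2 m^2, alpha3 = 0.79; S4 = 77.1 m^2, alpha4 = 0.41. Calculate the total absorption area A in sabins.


Given surfaces:
  Surface 1: 32.8 * 0.76 = 24.928
  Surface 2: 46.1 * 0.07 = 3.227
  Surface 3: 21.2 * 0.79 = 16.748
  Surface 4: 77.1 * 0.41 = 31.611
Formula: A = sum(Si * alpha_i)
A = 24.928 + 3.227 + 16.748 + 31.611
A = 76.51

76.51 sabins


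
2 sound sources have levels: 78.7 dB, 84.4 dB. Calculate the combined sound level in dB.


Formula: L_total = 10 * log10( sum(10^(Li/10)) )
  Source 1: 10^(78.7/10) = 74131024.1301
  Source 2: 10^(84.4/10) = 275422870.3338
Sum of linear values = 349553894.4639
L_total = 10 * log10(349553894.4639) = 85.44

85.44 dB


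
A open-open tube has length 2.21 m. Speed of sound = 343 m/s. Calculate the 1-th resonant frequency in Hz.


Given values:
  Tube type: open-open, L = 2.21 m, c = 343 m/s, n = 1
Formula: f_n = n * c / (2 * L)
Compute 2 * L = 2 * 2.21 = 4.42
f = 1 * 343 / 4.42
f = 77.6

77.6 Hz


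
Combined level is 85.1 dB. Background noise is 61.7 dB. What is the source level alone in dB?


Given values:
  L_total = 85.1 dB, L_bg = 61.7 dB
Formula: L_source = 10 * log10(10^(L_total/10) - 10^(L_bg/10))
Convert to linear:
  10^(85.1/10) = 323593656.9296
  10^(61.7/10) = 1479108.3882
Difference: 323593656.9296 - 1479108.3882 = 322114548.5414
L_source = 10 * log10(322114548.5414) = 85.08

85.08 dB


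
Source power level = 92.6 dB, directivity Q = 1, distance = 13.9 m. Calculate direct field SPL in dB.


Given values:
  Lw = 92.6 dB, Q = 1, r = 13.9 m
Formula: SPL = Lw + 10 * log10(Q / (4 * pi * r^2))
Compute 4 * pi * r^2 = 4 * pi * 13.9^2 = 2427.9485
Compute Q / denom = 1 / 2427.9485 = 0.00041187
Compute 10 * log10(0.00041187) = -33.8524
SPL = 92.6 + (-33.8524) = 58.75

58.75 dB


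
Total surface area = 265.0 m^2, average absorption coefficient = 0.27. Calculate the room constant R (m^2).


Given values:
  S = 265.0 m^2, alpha = 0.27
Formula: R = S * alpha / (1 - alpha)
Numerator: 265.0 * 0.27 = 71.55
Denominator: 1 - 0.27 = 0.73
R = 71.55 / 0.73 = 98.01

98.01 m^2


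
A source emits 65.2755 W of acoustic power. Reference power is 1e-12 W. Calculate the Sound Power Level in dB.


Given values:
  W = 65.2755 W
  W_ref = 1e-12 W
Formula: SWL = 10 * log10(W / W_ref)
Compute ratio: W / W_ref = 65275500000000
Compute log10: log10(65275500000000) = 13.81475
Multiply: SWL = 10 * 13.81475 = 138.15

138.15 dB


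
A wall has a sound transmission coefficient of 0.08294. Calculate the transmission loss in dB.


Given values:
  tau = 0.08294
Formula: TL = 10 * log10(1 / tau)
Compute 1 / tau = 1 / 0.08294 = 12.0569
Compute log10(12.0569) = 1.081236
TL = 10 * 1.081236 = 10.81

10.81 dB


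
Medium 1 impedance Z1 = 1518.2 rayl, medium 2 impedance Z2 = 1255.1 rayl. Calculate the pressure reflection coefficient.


Given values:
  Z1 = 1518.2 rayl, Z2 = 1255.1 rayl
Formula: R = (Z2 - Z1) / (Z2 + Z1)
Numerator: Z2 - Z1 = 1255.1 - 1518.2 = -263.1
Denominator: Z2 + Z1 = 1255.1 + 1518.2 = 2773.3
R = -263.1 / 2773.3 = -0.0949

-0.0949


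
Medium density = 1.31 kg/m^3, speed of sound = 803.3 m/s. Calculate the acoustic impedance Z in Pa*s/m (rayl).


Given values:
  rho = 1.31 kg/m^3
  c = 803.3 m/s
Formula: Z = rho * c
Z = 1.31 * 803.3
Z = 1052.32

1052.32 rayl


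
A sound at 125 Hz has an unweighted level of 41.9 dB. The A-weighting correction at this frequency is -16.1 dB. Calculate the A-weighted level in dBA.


Given values:
  SPL = 41.9 dB
  A-weighting at 125 Hz = -16.1 dB
Formula: L_A = SPL + A_weight
L_A = 41.9 + (-16.1)
L_A = 25.8

25.8 dBA


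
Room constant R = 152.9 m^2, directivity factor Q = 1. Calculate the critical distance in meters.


Given values:
  R = 152.9 m^2, Q = 1
Formula: d_c = 0.141 * sqrt(Q * R)
Compute Q * R = 1 * 152.9 = 152.9
Compute sqrt(152.9) = 12.3653
d_c = 0.141 * 12.3653 = 1.744

1.744 m


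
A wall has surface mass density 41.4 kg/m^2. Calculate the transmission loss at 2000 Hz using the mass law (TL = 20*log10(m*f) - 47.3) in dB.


Given values:
  m = 41.4 kg/m^2, f = 2000 Hz
Formula: TL = 20 * log10(m * f) - 47.3
Compute m * f = 41.4 * 2000 = 82800.0
Compute log10(82800.0) = 4.91803
Compute 20 * 4.91803 = 98.3606
TL = 98.3606 - 47.3 = 51.06

51.06 dB


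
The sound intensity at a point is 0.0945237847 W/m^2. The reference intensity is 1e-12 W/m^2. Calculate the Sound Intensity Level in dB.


Given values:
  I = 0.0945237847 W/m^2
  I_ref = 1e-12 W/m^2
Formula: SIL = 10 * log10(I / I_ref)
Compute ratio: I / I_ref = 94523784700
Compute log10: log10(94523784700) = 10.975541
Multiply: SIL = 10 * 10.975541 = 109.76

109.76 dB


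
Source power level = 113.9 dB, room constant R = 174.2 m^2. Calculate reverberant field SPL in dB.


Given values:
  Lw = 113.9 dB, R = 174.2 m^2
Formula: SPL = Lw + 10 * log10(4 / R)
Compute 4 / R = 4 / 174.2 = 0.022962
Compute 10 * log10(0.022962) = -16.3899
SPL = 113.9 + (-16.3899) = 97.51

97.51 dB


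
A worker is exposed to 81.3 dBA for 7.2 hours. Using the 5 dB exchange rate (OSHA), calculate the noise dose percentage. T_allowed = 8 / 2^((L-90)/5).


Given values:
  L = 81.3 dBA, T = 7.2 hours
Formula: T_allowed = 8 / 2^((L - 90) / 5)
Compute exponent: (81.3 - 90) / 5 = -1.74
Compute 2^(-1.74) = 0.29937
T_allowed = 8 / 0.29937 = 26.722785 hours
Dose = (T / T_allowed) * 100
Dose = (7.2 / 26.722785) * 100 = 26.94

26.94 %


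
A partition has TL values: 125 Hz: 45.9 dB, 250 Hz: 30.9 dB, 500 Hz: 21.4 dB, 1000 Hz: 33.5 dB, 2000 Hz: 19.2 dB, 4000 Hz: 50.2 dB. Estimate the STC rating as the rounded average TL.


Given TL values at each frequency:
  125 Hz: 45.9 dB
  250 Hz: 30.9 dB
  500 Hz: 21.4 dB
  1000 Hz: 33.5 dB
  2000 Hz: 19.2 dB
  4000 Hz: 50.2 dB
Formula: STC ~ round(average of TL values)
Sum = 45.9 + 30.9 + 21.4 + 33.5 + 19.2 + 50.2 = 201.1
Average = 201.1 / 6 = 33.52
Rounded: 34

34


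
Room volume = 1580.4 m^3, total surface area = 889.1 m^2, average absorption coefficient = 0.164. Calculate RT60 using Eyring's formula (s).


Given values:
  V = 1580.4 m^3, S = 889.1 m^2, alpha = 0.164
Formula: RT60 = 0.161 * V / (-S * ln(1 - alpha))
Compute ln(1 - 0.164) = ln(0.836) = -0.179127
Denominator: -889.1 * -0.179127 = 159.2618
Numerator: 0.161 * 1580.4 = 254.4444
RT60 = 254.4444 / 159.2618 = 1.598

1.598 s


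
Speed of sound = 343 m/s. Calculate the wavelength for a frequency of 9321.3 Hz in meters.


Given values:
  c = 343 m/s, f = 9321.3 Hz
Formula: lambda = c / f
lambda = 343 / 9321.3
lambda = 0.0368

0.0368 m


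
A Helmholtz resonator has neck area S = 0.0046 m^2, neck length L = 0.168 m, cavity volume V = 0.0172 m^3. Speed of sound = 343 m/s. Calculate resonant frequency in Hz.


Given values:
  S = 0.0046 m^2, L = 0.168 m, V = 0.0172 m^3, c = 343 m/s
Formula: f = (c / (2*pi)) * sqrt(S / (V * L))
Compute V * L = 0.0172 * 0.168 = 0.0028896
Compute S / (V * L) = 0.0046 / 0.0028896 = 1.5919
Compute sqrt(1.5919) = 1.261705
Compute c / (2*pi) = 343 / 6.283185 = 54.590148
f = 54.590148 * 1.261705 = 68.88

68.88 Hz


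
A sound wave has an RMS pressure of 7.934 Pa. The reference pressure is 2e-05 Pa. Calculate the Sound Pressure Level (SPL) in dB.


Given values:
  p = 7.934 Pa
  p_ref = 2e-05 Pa
Formula: SPL = 20 * log10(p / p_ref)
Compute ratio: p / p_ref = 7.934 / 2e-05 = 396700
Compute log10: log10(396700) = 5.598462
Multiply: SPL = 20 * 5.598462 = 111.97

111.97 dB


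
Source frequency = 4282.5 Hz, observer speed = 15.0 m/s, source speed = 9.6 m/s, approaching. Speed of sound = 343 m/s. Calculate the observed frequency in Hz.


Given values:
  f_s = 4282.5 Hz, v_o = 15.0 m/s, v_s = 9.6 m/s
  Direction: approaching
Formula: f_o = f_s * (c + v_o) / (c - v_s)
Numerator: c + v_o = 343 + 15.0 = 358.0
Denominator: c - v_s = 343 - 9.6 = 333.4
f_o = 4282.5 * 358.0 / 333.4 = 4598.49

4598.49 Hz


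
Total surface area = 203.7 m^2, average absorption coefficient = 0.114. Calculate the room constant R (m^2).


Given values:
  S = 203.7 m^2, alpha = 0.114
Formula: R = S * alpha / (1 - alpha)
Numerator: 203.7 * 0.114 = 23.2218
Denominator: 1 - 0.114 = 0.886
R = 23.2218 / 0.886 = 26.21

26.21 m^2


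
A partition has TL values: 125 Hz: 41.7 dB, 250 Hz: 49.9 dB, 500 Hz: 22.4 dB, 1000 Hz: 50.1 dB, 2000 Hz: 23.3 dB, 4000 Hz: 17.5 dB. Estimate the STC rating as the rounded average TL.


Given TL values at each frequency:
  125 Hz: 41.7 dB
  250 Hz: 49.9 dB
  500 Hz: 22.4 dB
  1000 Hz: 50.1 dB
  2000 Hz: 23.3 dB
  4000 Hz: 17.5 dB
Formula: STC ~ round(average of TL values)
Sum = 41.7 + 49.9 + 22.4 + 50.1 + 23.3 + 17.5 = 204.9
Average = 204.9 / 6 = 34.15
Rounded: 34

34


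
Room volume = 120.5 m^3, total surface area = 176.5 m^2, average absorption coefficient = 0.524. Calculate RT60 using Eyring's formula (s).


Given values:
  V = 120.5 m^3, S = 176.5 m^2, alpha = 0.524
Formula: RT60 = 0.161 * V / (-S * ln(1 - alpha))
Compute ln(1 - 0.524) = ln(0.476) = -0.742337
Denominator: -176.5 * -0.742337 = 131.0225
Numerator: 0.161 * 120.5 = 19.4005
RT60 = 19.4005 / 131.0225 = 0.148

0.148 s


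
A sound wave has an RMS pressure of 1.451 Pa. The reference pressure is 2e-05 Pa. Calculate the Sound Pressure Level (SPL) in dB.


Given values:
  p = 1.451 Pa
  p_ref = 2e-05 Pa
Formula: SPL = 20 * log10(p / p_ref)
Compute ratio: p / p_ref = 1.451 / 2e-05 = 72550
Compute log10: log10(72550) = 4.860637
Multiply: SPL = 20 * 4.860637 = 97.21

97.21 dB


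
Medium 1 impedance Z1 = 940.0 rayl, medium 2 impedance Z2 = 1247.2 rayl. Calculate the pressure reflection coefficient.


Given values:
  Z1 = 940.0 rayl, Z2 = 1247.2 rayl
Formula: R = (Z2 - Z1) / (Z2 + Z1)
Numerator: Z2 - Z1 = 1247.2 - 940.0 = 307.2
Denominator: Z2 + Z1 = 1247.2 + 940.0 = 2187.2
R = 307.2 / 2187.2 = 0.1405

0.1405


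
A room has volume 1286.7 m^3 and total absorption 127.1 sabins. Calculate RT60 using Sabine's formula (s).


Given values:
  V = 1286.7 m^3
  A = 127.1 sabins
Formula: RT60 = 0.161 * V / A
Numerator: 0.161 * 1286.7 = 207.1587
RT60 = 207.1587 / 127.1 = 1.63

1.63 s


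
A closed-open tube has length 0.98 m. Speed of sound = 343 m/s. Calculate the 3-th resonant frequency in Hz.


Given values:
  Tube type: closed-open, L = 0.98 m, c = 343 m/s, n = 3
Formula: f_n = (2n - 1) * c / (4 * L)
Compute 2n - 1 = 2*3 - 1 = 5
Compute 4 * L = 4 * 0.98 = 3.92
f = 5 * 343 / 3.92
f = 437.5

437.5 Hz


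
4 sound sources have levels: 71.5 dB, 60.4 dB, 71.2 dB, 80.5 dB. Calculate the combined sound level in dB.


Formula: L_total = 10 * log10( sum(10^(Li/10)) )
  Source 1: 10^(71.5/10) = 14125375.4462
  Source 2: 10^(60.4/10) = 1096478.1961
  Source 3: 10^(71.2/10) = 13182567.3856
  Source 4: 10^(80.5/10) = 112201845.4302
Sum of linear values = 140606266.4581
L_total = 10 * log10(140606266.4581) = 81.48

81.48 dB


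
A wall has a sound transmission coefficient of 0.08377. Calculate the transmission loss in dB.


Given values:
  tau = 0.08377
Formula: TL = 10 * log10(1 / tau)
Compute 1 / tau = 1 / 0.08377 = 11.9374
Compute log10(11.9374) = 1.07691
TL = 10 * 1.07691 = 10.77

10.77 dB


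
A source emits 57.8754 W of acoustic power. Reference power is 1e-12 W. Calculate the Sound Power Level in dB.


Given values:
  W = 57.8754 W
  W_ref = 1e-12 W
Formula: SWL = 10 * log10(W / W_ref)
Compute ratio: W / W_ref = 57875400000000
Compute log10: log10(57875400000000) = 13.762494
Multiply: SWL = 10 * 13.762494 = 137.62

137.62 dB


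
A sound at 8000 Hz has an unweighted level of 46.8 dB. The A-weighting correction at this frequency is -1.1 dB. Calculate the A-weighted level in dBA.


Given values:
  SPL = 46.8 dB
  A-weighting at 8000 Hz = -1.1 dB
Formula: L_A = SPL + A_weight
L_A = 46.8 + (-1.1)
L_A = 45.7

45.7 dBA


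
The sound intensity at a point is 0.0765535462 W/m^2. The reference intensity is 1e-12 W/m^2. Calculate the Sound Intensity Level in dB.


Given values:
  I = 0.0765535462 W/m^2
  I_ref = 1e-12 W/m^2
Formula: SIL = 10 * log10(I / I_ref)
Compute ratio: I / I_ref = 76553546200
Compute log10: log10(76553546200) = 10.883965
Multiply: SIL = 10 * 10.883965 = 108.84

108.84 dB


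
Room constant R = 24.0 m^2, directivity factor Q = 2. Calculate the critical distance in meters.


Given values:
  R = 24.0 m^2, Q = 2
Formula: d_c = 0.141 * sqrt(Q * R)
Compute Q * R = 2 * 24.0 = 48.0
Compute sqrt(48.0) = 6.9282
d_c = 0.141 * 6.9282 = 0.977

0.977 m


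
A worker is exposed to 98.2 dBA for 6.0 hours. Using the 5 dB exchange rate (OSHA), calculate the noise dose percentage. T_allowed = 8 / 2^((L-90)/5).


Given values:
  L = 98.2 dBA, T = 6.0 hours
Formula: T_allowed = 8 / 2^((L - 90) / 5)
Compute exponent: (98.2 - 90) / 5 = 1.64
Compute 2^(1.64) = 3.116658
T_allowed = 8 / 3.116658 = 2.566852 hours
Dose = (T / T_allowed) * 100
Dose = (6.0 / 2.566852) * 100 = 233.75

233.75 %


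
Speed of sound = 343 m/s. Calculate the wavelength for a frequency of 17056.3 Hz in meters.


Given values:
  c = 343 m/s, f = 17056.3 Hz
Formula: lambda = c / f
lambda = 343 / 17056.3
lambda = 0.0201

0.0201 m


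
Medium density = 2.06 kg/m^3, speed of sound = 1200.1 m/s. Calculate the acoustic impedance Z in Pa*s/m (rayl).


Given values:
  rho = 2.06 kg/m^3
  c = 1200.1 m/s
Formula: Z = rho * c
Z = 2.06 * 1200.1
Z = 2472.21

2472.21 rayl
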